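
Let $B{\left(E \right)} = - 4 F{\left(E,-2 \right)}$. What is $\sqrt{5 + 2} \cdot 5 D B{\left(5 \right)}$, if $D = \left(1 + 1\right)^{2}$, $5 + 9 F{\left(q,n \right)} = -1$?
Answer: $\frac{160 \sqrt{7}}{3} \approx 141.11$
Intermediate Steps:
$F{\left(q,n \right)} = - \frac{2}{3}$ ($F{\left(q,n \right)} = - \frac{5}{9} + \frac{1}{9} \left(-1\right) = - \frac{5}{9} - \frac{1}{9} = - \frac{2}{3}$)
$D = 4$ ($D = 2^{2} = 4$)
$B{\left(E \right)} = \frac{8}{3}$ ($B{\left(E \right)} = \left(-4\right) \left(- \frac{2}{3}\right) = \frac{8}{3}$)
$\sqrt{5 + 2} \cdot 5 D B{\left(5 \right)} = \sqrt{5 + 2} \cdot 5 \cdot 4 \cdot \frac{8}{3} = \sqrt{7} \cdot 20 \cdot \frac{8}{3} = 20 \sqrt{7} \cdot \frac{8}{3} = \frac{160 \sqrt{7}}{3}$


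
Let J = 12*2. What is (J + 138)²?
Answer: 26244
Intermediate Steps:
J = 24
(J + 138)² = (24 + 138)² = 162² = 26244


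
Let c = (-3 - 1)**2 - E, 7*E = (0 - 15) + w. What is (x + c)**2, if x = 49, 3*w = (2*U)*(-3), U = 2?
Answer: 224676/49 ≈ 4585.2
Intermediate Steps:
w = -4 (w = ((2*2)*(-3))/3 = (4*(-3))/3 = (1/3)*(-12) = -4)
E = -19/7 (E = ((0 - 15) - 4)/7 = (-15 - 4)/7 = (1/7)*(-19) = -19/7 ≈ -2.7143)
c = 131/7 (c = (-3 - 1)**2 - 1*(-19/7) = (-4)**2 + 19/7 = 16 + 19/7 = 131/7 ≈ 18.714)
(x + c)**2 = (49 + 131/7)**2 = (474/7)**2 = 224676/49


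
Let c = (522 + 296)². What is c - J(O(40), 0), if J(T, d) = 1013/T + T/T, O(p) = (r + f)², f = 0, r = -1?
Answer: 668110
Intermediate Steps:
O(p) = 1 (O(p) = (-1 + 0)² = (-1)² = 1)
J(T, d) = 1 + 1013/T (J(T, d) = 1013/T + 1 = 1 + 1013/T)
c = 669124 (c = 818² = 669124)
c - J(O(40), 0) = 669124 - (1013 + 1)/1 = 669124 - 1014 = 668110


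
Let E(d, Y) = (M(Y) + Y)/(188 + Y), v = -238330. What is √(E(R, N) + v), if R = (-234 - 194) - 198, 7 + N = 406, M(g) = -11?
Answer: I*√82120902014/587 ≈ 488.19*I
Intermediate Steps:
N = 399 (N = -7 + 406 = 399)
R = -626 (R = -428 - 198 = -626)
E(d, Y) = (-11 + Y)/(188 + Y)
√(E(R, N) + v) = √((-11 + 399)/(188 + 399) - 238330) = √(388/587 - 238330) = √(-139899322/587) = I*√82120902014/587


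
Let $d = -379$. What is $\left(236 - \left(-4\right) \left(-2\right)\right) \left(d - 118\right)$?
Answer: $-113316$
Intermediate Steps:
$\left(236 - \left(-4\right) \left(-2\right)\right) \left(d - 118\right) = \left(236 - \left(-4\right) \left(-2\right)\right) \left(-379 - 118\right) = \left(236 - 8\right) \left(-497\right) = 228 \left(-497\right) = -113316$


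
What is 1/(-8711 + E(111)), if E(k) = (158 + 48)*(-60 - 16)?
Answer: -1/24367 ≈ -4.1039e-5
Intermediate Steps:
E(k) = -15656 (E(k) = 206*(-76) = -15656)
1/(-8711 + E(111)) = 1/(-8711 - 15656) = 1/(-24367) = -1/24367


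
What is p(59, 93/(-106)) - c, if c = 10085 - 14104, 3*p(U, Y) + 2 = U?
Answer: 4038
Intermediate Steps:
p(U, Y) = -⅔ + U/3
c = -4019
p(59, 93/(-106)) - c = (-⅔ + (⅓)*59) - 1*(-4019) = (-⅔ + 59/3) + 4019 = 19 + 4019 = 4038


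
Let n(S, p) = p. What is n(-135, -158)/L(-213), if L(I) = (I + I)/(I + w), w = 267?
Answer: 1422/71 ≈ 20.028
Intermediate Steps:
L(I) = 2*I/(267 + I) (L(I) = (I + I)/(I + 267) = (2*I)/(267 + I) = 2*I/(267 + I))
n(-135, -158)/L(-213) = -158/(2*(-213)/(267 - 213)) = -158/(2*(-213)/54) = -158/(2*(-213)*(1/54)) = -158/(-71/9) = -158*(-9/71) = 1422/71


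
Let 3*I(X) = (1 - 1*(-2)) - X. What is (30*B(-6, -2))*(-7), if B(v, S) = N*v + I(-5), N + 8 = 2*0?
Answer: -10640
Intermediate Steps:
I(X) = 1 - X/3 (I(X) = ((1 - 1*(-2)) - X)/3 = ((1 + 2) - X)/3 = (3 - X)/3 = 1 - X/3)
N = -8 (N = -8 + 2*0 = -8 + 0 = -8)
B(v, S) = 8/3 - 8*v (B(v, S) = -8*v + (1 - 1/3*(-5)) = -8*v + (1 + 5/3) = -8*v + 8/3 = 8/3 - 8*v)
(30*B(-6, -2))*(-7) = (30*(8/3 - 8*(-6)))*(-7) = (30*(8/3 + 48))*(-7) = (30*(152/3))*(-7) = 1520*(-7) = -10640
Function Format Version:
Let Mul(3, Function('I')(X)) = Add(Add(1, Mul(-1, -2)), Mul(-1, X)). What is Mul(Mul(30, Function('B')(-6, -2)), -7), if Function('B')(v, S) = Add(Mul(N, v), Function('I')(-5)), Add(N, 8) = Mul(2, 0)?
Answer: -10640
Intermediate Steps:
Function('I')(X) = Add(1, Mul(Rational(-1, 3), X)) (Function('I')(X) = Mul(Rational(1, 3), Add(Add(1, Mul(-1, -2)), Mul(-1, X))) = Mul(Rational(1, 3), Add(Add(1, 2), Mul(-1, X))) = Mul(Rational(1, 3), Add(3, Mul(-1, X))) = Add(1, Mul(Rational(-1, 3), X)))
N = -8 (N = Add(-8, Mul(2, 0)) = Add(-8, 0) = -8)
Function('B')(v, S) = Add(Rational(8, 3), Mul(-8, v)) (Function('B')(v, S) = Add(Mul(-8, v), Add(1, Mul(Rational(-1, 3), -5))) = Add(Mul(-8, v), Add(1, Rational(5, 3))) = Add(Mul(-8, v), Rational(8, 3)) = Add(Rational(8, 3), Mul(-8, v)))
Mul(Mul(30, Function('B')(-6, -2)), -7) = Mul(Mul(30, Add(Rational(8, 3), Mul(-8, -6))), -7) = Mul(Mul(30, Add(Rational(8, 3), 48)), -7) = Mul(Mul(30, Rational(152, 3)), -7) = Mul(1520, -7) = -10640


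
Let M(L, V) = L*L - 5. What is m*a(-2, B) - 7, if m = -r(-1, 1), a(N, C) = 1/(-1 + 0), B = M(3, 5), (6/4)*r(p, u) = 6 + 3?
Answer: -1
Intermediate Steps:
r(p, u) = 6 (r(p, u) = 2*(6 + 3)/3 = (⅔)*9 = 6)
M(L, V) = -5 + L² (M(L, V) = L² - 5 = -5 + L²)
B = 4 (B = -5 + 3² = -5 + 9 = 4)
a(N, C) = -1 (a(N, C) = 1/(-1) = -1)
m = -6 (m = -1*6 = -6)
m*a(-2, B) - 7 = -6*(-1) - 7 = 6 - 7 = -1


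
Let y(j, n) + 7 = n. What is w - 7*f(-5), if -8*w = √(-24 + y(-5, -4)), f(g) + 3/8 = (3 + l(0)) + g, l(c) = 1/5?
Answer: 609/40 - I*√35/8 ≈ 15.225 - 0.73951*I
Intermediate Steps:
l(c) = ⅕
f(g) = 113/40 + g (f(g) = -3/8 + ((3 + ⅕) + g) = -3/8 + (16/5 + g) = 113/40 + g)
y(j, n) = -7 + n
w = -I*√35/8 (w = -√(-24 + (-7 - 4))/8 = -√(-24 - 11)/8 = -I*√35/8 ≈ -0.73951*I)
w - 7*f(-5) = -I*√35/8 - 7*(113/40 - 5) = -I*√35/8 - 7*(-87/40) = -I*√35/8 + 609/40 = 609/40 - I*√35/8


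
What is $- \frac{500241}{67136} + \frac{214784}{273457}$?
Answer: $- \frac{122374664513}{18358809152} \approx -6.6657$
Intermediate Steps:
$- \frac{500241}{67136} + \frac{214784}{273457} = - \frac{122374664513}{18358809152}$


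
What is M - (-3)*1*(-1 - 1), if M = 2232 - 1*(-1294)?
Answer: 3520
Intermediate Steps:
M = 3526 (M = 2232 + 1294 = 3526)
M - (-3)*1*(-1 - 1) = 3526 - (-3)*1*(-1 - 1) = 3526 - (-3)*1*(-2) = 3526 - (-3)*(-2) = 3526 - 1*6 = 3526 - 6 = 3520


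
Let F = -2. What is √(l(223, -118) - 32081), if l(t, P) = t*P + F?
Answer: I*√58397 ≈ 241.65*I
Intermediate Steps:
l(t, P) = -2 + P*t (l(t, P) = t*P - 2 = P*t - 2 = -2 + P*t)
√(l(223, -118) - 32081) = √((-2 - 118*223) - 32081) = √((-2 - 26314) - 32081) = √(-26316 - 32081) = √(-58397) = I*√58397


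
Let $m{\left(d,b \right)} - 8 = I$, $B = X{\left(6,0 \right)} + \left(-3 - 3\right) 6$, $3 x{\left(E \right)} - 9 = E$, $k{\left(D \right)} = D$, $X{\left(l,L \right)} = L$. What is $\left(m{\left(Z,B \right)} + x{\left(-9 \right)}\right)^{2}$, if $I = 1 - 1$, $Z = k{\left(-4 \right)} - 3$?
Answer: $64$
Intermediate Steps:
$x{\left(E \right)} = 3 + \frac{E}{3}$
$B = -36$ ($B = 0 + \left(-3 - 3\right) 6 = 0 - 36 = -36$)
$Z = -7$ ($Z = -4 - 3 = -7$)
$I = 0$ ($I = 1 - 1 = 0$)
$m{\left(d,b \right)} = 8$ ($m{\left(d,b \right)} = 8 + 0 = 8$)
$\left(m{\left(Z,B \right)} + x{\left(-9 \right)}\right)^{2} = \left(8 + \left(3 + \frac{1}{3} \left(-9\right)\right)\right)^{2} = \left(8 + \left(3 - 3\right)\right)^{2} = \left(8 + 0\right)^{2} = 8^{2} = 64$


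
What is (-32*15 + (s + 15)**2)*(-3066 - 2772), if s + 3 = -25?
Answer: 1815618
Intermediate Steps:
s = -28 (s = -3 - 25 = -28)
(-32*15 + (s + 15)**2)*(-3066 - 2772) = (-32*15 + (-28 + 15)**2)*(-3066 - 2772) = (-480 + (-13)**2)*(-5838) = (-480 + 169)*(-5838) = -311*(-5838) = 1815618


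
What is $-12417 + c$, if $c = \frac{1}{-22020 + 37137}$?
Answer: $- \frac{187707788}{15117} \approx -12417.0$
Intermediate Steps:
$c = \frac{1}{15117} \approx 6.6151 \cdot 10^{-5}$
$-12417 + c = -12417 + \frac{1}{15117} = - \frac{187707788}{15117}$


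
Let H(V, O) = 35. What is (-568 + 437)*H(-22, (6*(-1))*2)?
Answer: -4585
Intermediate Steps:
(-568 + 437)*H(-22, (6*(-1))*2) = (-568 + 437)*35 = -131*35 = -4585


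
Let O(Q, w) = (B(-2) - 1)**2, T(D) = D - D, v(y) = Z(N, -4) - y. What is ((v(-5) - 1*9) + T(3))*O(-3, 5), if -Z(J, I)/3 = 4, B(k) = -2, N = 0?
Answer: -144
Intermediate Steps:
Z(J, I) = -12 (Z(J, I) = -3*4 = -12)
v(y) = -12 - y
T(D) = 0
O(Q, w) = 9 (O(Q, w) = (-2 - 1)**2 = (-3)**2 = 9)
((v(-5) - 1*9) + T(3))*O(-3, 5) = (((-12 - 1*(-5)) - 1*9) + 0)*9 = (((-12 + 5) - 9) + 0)*9 = ((-7 - 9) + 0)*9 = (-16 + 0)*9 = -16*9 = -144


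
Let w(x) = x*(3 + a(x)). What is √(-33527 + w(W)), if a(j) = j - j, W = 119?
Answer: I*√33170 ≈ 182.13*I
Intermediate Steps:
a(j) = 0
w(x) = 3*x (w(x) = x*(3 + 0) = x*3 = 3*x)
√(-33527 + w(W)) = √(-33527 + 3*119) = √(-33527 + 357) = √(-33170) = I*√33170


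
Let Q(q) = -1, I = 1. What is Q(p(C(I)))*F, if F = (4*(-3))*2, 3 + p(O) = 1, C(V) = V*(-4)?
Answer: 24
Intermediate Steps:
C(V) = -4*V
p(O) = -2 (p(O) = -3 + 1 = -2)
F = -24 (F = -12*2 = -24)
Q(p(C(I)))*F = -1*(-24) = 24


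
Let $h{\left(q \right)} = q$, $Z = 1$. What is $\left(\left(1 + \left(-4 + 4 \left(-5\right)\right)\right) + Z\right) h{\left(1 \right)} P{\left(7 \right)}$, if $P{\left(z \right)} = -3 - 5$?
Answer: $176$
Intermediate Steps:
$P{\left(z \right)} = -8$ ($P{\left(z \right)} = -3 - 5 = -8$)
$\left(\left(1 + \left(-4 + 4 \left(-5\right)\right)\right) + Z\right) h{\left(1 \right)} P{\left(7 \right)} = \left(\left(1 + \left(-4 + 4 \left(-5\right)\right)\right) + 1\right) 1 \left(-8\right) = \left(\left(1 - 24\right) + 1\right) 1 \left(-8\right) = \left(-23 + 1\right) 1 \left(-8\right) = \left(-22\right) 1 \left(-8\right) = \left(-22\right) \left(-8\right) = 176$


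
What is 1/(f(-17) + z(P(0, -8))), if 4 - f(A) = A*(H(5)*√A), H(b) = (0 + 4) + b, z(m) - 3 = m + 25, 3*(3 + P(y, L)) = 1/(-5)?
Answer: 6510/89727781 - 34425*I*√17/89727781 ≈ 7.2553e-5 - 0.0015819*I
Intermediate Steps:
P(y, L) = -46/15 (P(y, L) = -3 + (⅓)/(-5) = -3 + (⅓)*(-⅕) = -3 - 1/15 = -46/15)
z(m) = 28 + m (z(m) = 3 + (m + 25) = 3 + (25 + m) = 28 + m)
H(b) = 4 + b
f(A) = 4 - 9*A^(3/2) (f(A) = 4 - A*(4 + 5)*√A = 4 - A*9*√A = 4 - 9*A^(3/2))
1/(f(-17) + z(P(0, -8))) = 1/((4 - (-153)*I*√17) + (28 - 46/15)) = 1/((4 - (-153)*I*√17) + 374/15) = 1/((4 + 153*I*√17) + 374/15) = 1/(434/15 + 153*I*√17)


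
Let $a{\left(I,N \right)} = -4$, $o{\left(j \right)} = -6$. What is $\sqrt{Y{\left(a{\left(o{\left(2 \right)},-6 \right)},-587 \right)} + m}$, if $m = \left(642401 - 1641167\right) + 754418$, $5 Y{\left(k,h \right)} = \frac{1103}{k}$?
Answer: $\frac{i \sqrt{24440315}}{10} \approx 494.37 i$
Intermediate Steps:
$Y{\left(k,h \right)} = \frac{1103}{5 k}$ ($Y{\left(k,h \right)} = \frac{1103 \frac{1}{k}}{5} = \frac{1103}{5 k}$)
$m = -244348$ ($m = -998766 + 754418 = -244348$)
$\sqrt{Y{\left(a{\left(o{\left(2 \right)},-6 \right)},-587 \right)} + m} = \sqrt{\frac{1103}{5 \left(-4\right)} - 244348} = \sqrt{\frac{1103}{5} \left(- \frac{1}{4}\right) - 244348} = \sqrt{- \frac{1103}{20} - 244348} = \sqrt{- \frac{4888063}{20}} = \frac{i \sqrt{24440315}}{10}$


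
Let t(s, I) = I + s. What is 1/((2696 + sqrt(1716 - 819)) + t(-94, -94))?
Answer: 836/2096389 - sqrt(897)/6289167 ≈ 0.00039402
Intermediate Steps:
1/((2696 + sqrt(1716 - 819)) + t(-94, -94)) = 1/((2696 + sqrt(1716 - 819)) + (-94 - 94)) = 1/((2696 + sqrt(897)) - 188) = 1/(2508 + sqrt(897))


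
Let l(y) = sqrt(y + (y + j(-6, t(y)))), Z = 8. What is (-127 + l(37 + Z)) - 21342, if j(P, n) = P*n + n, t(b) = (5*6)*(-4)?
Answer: -21469 + sqrt(690) ≈ -21443.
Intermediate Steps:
t(b) = -120 (t(b) = 30*(-4) = -120)
j(P, n) = n + P*n
l(y) = sqrt(600 + 2*y) (l(y) = sqrt(y + (y - 120*(1 - 6))) = sqrt(y + (y - 120*(-5))) = sqrt(y + (y + 600)) = sqrt(y + (600 + y)) = sqrt(600 + 2*y))
(-127 + l(37 + Z)) - 21342 = (-127 + sqrt(600 + 2*(37 + 8))) - 21342 = (-127 + sqrt(600 + 2*45)) - 21342 = (-127 + sqrt(600 + 90)) - 21342 = (-127 + sqrt(690)) - 21342 = -21469 + sqrt(690)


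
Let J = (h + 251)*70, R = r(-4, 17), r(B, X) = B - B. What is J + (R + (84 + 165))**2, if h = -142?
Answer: 69631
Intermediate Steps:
r(B, X) = 0
R = 0
J = 7630 (J = (-142 + 251)*70 = 109*70 = 7630)
J + (R + (84 + 165))**2 = 7630 + (0 + (84 + 165))**2 = 7630 + (0 + 249)**2 = 7630 + 249**2 = 7630 + 62001 = 69631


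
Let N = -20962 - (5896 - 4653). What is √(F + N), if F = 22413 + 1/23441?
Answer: √114291963489/23441 ≈ 14.422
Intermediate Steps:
N = -22205 (N = -20962 - 1*1243 = -20962 - 1243 = -22205)
F = 525383134/23441 (F = 22413 + 1/23441 = 525383134/23441 ≈ 22413.)
√(F + N) = √(525383134/23441 - 22205) = √(4875729/23441) = √114291963489/23441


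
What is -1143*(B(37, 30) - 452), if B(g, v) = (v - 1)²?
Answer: -444627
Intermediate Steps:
B(g, v) = (-1 + v)²
-1143*(B(37, 30) - 452) = -1143*((-1 + 30)² - 452) = -1143*(29² - 452) = -1143*(841 - 452) = -1143*389 = -444627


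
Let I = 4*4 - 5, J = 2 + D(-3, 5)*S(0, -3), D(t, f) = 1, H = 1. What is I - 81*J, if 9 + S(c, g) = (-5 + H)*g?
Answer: -394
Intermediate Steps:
S(c, g) = -9 - 4*g (S(c, g) = -9 + (-5 + 1)*g = -9 - 4*g)
J = 5 (J = 2 + 1*(-9 - 4*(-3)) = 2 + 1*(-9 + 12) = 2 + 1*3 = 2 + 3 = 5)
I = 11 (I = 16 - 5 = 11)
I - 81*J = 11 - 81*5 = 11 - 405 = -394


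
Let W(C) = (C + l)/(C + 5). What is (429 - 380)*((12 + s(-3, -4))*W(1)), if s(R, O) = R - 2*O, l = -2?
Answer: -833/6 ≈ -138.83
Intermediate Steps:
W(C) = (-2 + C)/(5 + C) (W(C) = (C - 2)/(C + 5) = (-2 + C)/(5 + C))
(429 - 380)*((12 + s(-3, -4))*W(1)) = (429 - 380)*((12 + (-3 - 2*(-4)))*((-2 + 1)/(5 + 1))) = 49*((12 + (-3 + 8))*(-1/6)) = 49*((12 + 5)*((1/6)*(-1))) = 49*(17*(-1/6)) = 49*(-17/6) = -833/6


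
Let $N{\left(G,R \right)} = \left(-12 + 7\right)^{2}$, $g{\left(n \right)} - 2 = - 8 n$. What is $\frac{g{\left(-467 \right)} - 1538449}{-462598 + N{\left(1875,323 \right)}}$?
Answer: $\frac{1534711}{462573} \approx 3.3178$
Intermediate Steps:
$g{\left(n \right)} = 2 - 8 n$
$N{\left(G,R \right)} = 25$ ($N{\left(G,R \right)} = \left(-5\right)^{2} = 25$)
$\frac{g{\left(-467 \right)} - 1538449}{-462598 + N{\left(1875,323 \right)}} = \frac{\left(2 - -3736\right) - 1538449}{-462598 + 25} = \frac{\left(2 + 3736\right) - 1538449}{-462573} = \left(3738 - 1538449\right) \left(- \frac{1}{462573}\right) = \left(-1534711\right) \left(- \frac{1}{462573}\right) = \frac{1534711}{462573}$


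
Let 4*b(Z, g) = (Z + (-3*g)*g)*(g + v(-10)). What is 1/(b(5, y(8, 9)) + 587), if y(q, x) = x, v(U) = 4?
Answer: -2/373 ≈ -0.0053619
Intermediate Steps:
b(Z, g) = (4 + g)*(Z - 3*g²)/4 (b(Z, g) = ((Z + (-3*g)*g)*(g + 4))/4 = ((Z - 3*g²)*(4 + g))/4 = ((4 + g)*(Z - 3*g²))/4 = (4 + g)*(Z - 3*g²)/4)
1/(b(5, y(8, 9)) + 587) = 1/((5 - 3*9² - ¾*9³ + (¼)*5*9) + 587) = 1/((5 - 3*81 - ¾*729 + 45/4) + 587) = 1/((5 - 243 - 2187/4 + 45/4) + 587) = 1/(-1547/2 + 587) = 1/(-373/2) = -2/373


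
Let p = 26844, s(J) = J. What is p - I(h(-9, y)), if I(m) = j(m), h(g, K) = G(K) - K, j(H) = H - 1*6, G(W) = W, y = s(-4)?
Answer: 26850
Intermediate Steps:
y = -4
j(H) = -6 + H (j(H) = H - 6 = -6 + H)
h(g, K) = 0 (h(g, K) = K - K = 0)
I(m) = -6 + m
p - I(h(-9, y)) = 26844 - (-6 + 0) = 26844 - 1*(-6) = 26844 + 6 = 26850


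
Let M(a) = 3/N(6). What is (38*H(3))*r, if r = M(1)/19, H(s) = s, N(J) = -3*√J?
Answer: -√6 ≈ -2.4495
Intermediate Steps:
M(a) = -√6/6 (M(a) = 3/((-3*√6)) = 3*(-√6/18) = -√6/6)
r = -√6/114 (r = -√6/6/19 = -√6/6*(1/19) = -√6/114 ≈ -0.021487)
(38*H(3))*r = (38*3)*(-√6/114) = 114*(-√6/114) = -√6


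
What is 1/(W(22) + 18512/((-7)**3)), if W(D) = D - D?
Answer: -343/18512 ≈ -0.018529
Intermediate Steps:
W(D) = 0
1/(W(22) + 18512/((-7)**3)) = 1/(0 + 18512/((-7)**3)) = 1/(0 + 18512/(-343)) = 1/(0 + 18512*(-1/343)) = 1/(0 - 18512/343) = 1/(-18512/343) = -343/18512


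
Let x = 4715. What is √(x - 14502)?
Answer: I*√9787 ≈ 98.929*I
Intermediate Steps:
√(x - 14502) = √(4715 - 14502) = √(-9787) = I*√9787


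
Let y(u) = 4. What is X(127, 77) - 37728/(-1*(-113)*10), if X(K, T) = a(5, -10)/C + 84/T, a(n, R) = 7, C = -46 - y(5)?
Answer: -2015941/62150 ≈ -32.437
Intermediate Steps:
C = -50 (C = -46 - 1*4 = -46 - 4 = -50)
X(K, T) = -7/50 + 84/T (X(K, T) = 7/(-50) + 84/T = 7*(-1/50) + 84/T = -7/50 + 84/T)
X(127, 77) - 37728/(-1*(-113)*10) = (-7/50 + 84/77) - 37728/(-1*(-113)*10) = (-7/50 + 84*(1/77)) - 37728/(113*10) = (-7/50 + 12/11) - 37728/1130 = 523/550 - 37728/1130 = 523/550 - 1*18864/565 = 523/550 - 18864/565 = -2015941/62150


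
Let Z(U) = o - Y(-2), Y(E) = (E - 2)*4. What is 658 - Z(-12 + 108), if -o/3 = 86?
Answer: 900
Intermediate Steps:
o = -258 (o = -3*86 = -258)
Y(E) = -8 + 4*E (Y(E) = (-2 + E)*4 = -8 + 4*E)
Z(U) = -242 (Z(U) = -258 - (-8 + 4*(-2)) = -258 - (-8 - 8) = -258 - 1*(-16) = -258 + 16 = -242)
658 - Z(-12 + 108) = 658 - 1*(-242) = 658 + 242 = 900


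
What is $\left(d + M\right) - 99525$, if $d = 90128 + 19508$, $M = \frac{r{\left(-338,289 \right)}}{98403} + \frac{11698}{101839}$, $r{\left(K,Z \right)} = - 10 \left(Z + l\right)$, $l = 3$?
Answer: $\frac{101325845124401}{10021263117} \approx 10111.0$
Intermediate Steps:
$r{\left(K,Z \right)} = -30 - 10 Z$ ($r{\left(K,Z \right)} = - 10 \left(Z + 3\right) = - 10 \left(3 + Z\right) = -30 - 10 Z$)
$M = \frac{853748414}{10021263117}$ ($M = \frac{-30 - 2890}{98403} + \frac{11698}{101839} = \left(-30 - 2890\right) \frac{1}{98403} + 11698 \cdot \frac{1}{101839} = \left(-2920\right) \frac{1}{98403} + \frac{11698}{101839} = - \frac{2920}{98403} + \frac{11698}{101839} = \frac{853748414}{10021263117} \approx 0.085194$)
$d = 109636$
$\left(d + M\right) - 99525 = \left(109636 + \frac{853748414}{10021263117}\right) - 99525 = \frac{1098692056843826}{10021263117} - 99525 = \frac{101325845124401}{10021263117}$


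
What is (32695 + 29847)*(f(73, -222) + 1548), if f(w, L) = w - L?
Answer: 115264906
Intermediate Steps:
(32695 + 29847)*(f(73, -222) + 1548) = (32695 + 29847)*((73 - 1*(-222)) + 1548) = 62542*((73 + 222) + 1548) = 62542*(295 + 1548) = 62542*1843 = 115264906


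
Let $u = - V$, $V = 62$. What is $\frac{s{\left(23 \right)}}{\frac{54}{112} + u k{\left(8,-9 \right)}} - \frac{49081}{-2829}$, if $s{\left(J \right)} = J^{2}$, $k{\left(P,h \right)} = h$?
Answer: $\frac{539604857}{29492325} \approx 18.296$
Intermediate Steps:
$u = -62$ ($u = \left(-1\right) 62 = -62$)
$\frac{s{\left(23 \right)}}{\frac{54}{112} + u k{\left(8,-9 \right)}} - \frac{49081}{-2829} = \frac{23^{2}}{\frac{54}{112} - -558} - \frac{49081}{-2829} = \frac{529}{54 \cdot \frac{1}{112} + 558} - - \frac{49081}{2829} = \frac{529}{\frac{27}{56} + 558} + \frac{49081}{2829} = \frac{529}{\frac{31275}{56}} + \frac{49081}{2829} = 529 \cdot \frac{56}{31275} + \frac{49081}{2829} = \frac{29624}{31275} + \frac{49081}{2829} = \frac{539604857}{29492325}$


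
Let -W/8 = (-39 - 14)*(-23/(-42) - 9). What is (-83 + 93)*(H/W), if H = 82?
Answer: -861/3763 ≈ -0.22881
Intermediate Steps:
W = -75260/21 (W = -8*(-39 - 14)*(-23/(-42) - 9) = -(-424)*(-23*(-1/42) - 9) = -(-424)*(23/42 - 9) = -(-424)*(-355)/42 = -8*18815/42 = -75260/21 ≈ -3583.8)
(-83 + 93)*(H/W) = (-83 + 93)*(82/(-75260/21)) = 10*(82*(-21/75260)) = 10*(-861/37630) = -861/3763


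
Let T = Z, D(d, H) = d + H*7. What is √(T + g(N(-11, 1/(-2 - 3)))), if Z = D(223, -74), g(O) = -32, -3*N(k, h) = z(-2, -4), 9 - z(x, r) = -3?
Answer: I*√327 ≈ 18.083*I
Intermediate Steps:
z(x, r) = 12 (z(x, r) = 9 - 1*(-3) = 9 + 3 = 12)
N(k, h) = -4 (N(k, h) = -⅓*12 = -4)
D(d, H) = d + 7*H
Z = -295 (Z = 223 + 7*(-74) = 223 - 518 = -295)
T = -295
√(T + g(N(-11, 1/(-2 - 3)))) = √(-295 - 32) = √(-327) = I*√327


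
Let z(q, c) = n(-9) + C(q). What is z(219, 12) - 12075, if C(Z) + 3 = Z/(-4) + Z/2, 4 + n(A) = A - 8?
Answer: -48177/4 ≈ -12044.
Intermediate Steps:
n(A) = -12 + A (n(A) = -4 + (A - 8) = -4 + (-8 + A) = -12 + A)
C(Z) = -3 + Z/4 (C(Z) = -3 + (Z/(-4) + Z/2) = -3 + (Z*(-¼) + Z*(½)) = -3 + (-Z/4 + Z/2) = -3 + Z/4)
z(q, c) = -24 + q/4 (z(q, c) = (-12 - 9) + (-3 + q/4) = -21 + (-3 + q/4) = -24 + q/4)
z(219, 12) - 12075 = (-24 + (¼)*219) - 12075 = (-24 + 219/4) - 12075 = 123/4 - 12075 = -48177/4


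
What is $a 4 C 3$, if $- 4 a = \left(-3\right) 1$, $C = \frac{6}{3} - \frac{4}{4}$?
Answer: $9$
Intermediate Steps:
$C = 1$ ($C = 6 \cdot \frac{1}{3} - 1 = 2 - 1 = 1$)
$a = \frac{3}{4}$ ($a = - \frac{\left(-3\right) 1}{4} = \left(- \frac{1}{4}\right) \left(-3\right) = \frac{3}{4} \approx 0.75$)
$a 4 C 3 = \frac{3}{4} \cdot 4 \cdot 1 \cdot 3 = 3 \cdot 1 \cdot 3 = 3 \cdot 3 = 9$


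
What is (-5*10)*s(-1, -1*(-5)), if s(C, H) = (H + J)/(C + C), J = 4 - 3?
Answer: 150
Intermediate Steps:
J = 1
s(C, H) = (1 + H)/(2*C) (s(C, H) = (H + 1)/(C + C) = (1 + H)/((2*C)) = (1 + H)*(1/(2*C)) = (1 + H)/(2*C))
(-5*10)*s(-1, -1*(-5)) = (-5*10)*((1/2)*(1 - 1*(-5))/(-1)) = -25*(-1)*(1 + 5) = -25*(-1)*6 = -50*(-3) = 150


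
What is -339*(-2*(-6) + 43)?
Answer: -18645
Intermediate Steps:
-339*(-2*(-6) + 43) = -339*(12 + 43) = -339*55 = -18645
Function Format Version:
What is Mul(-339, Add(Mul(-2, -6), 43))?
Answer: -18645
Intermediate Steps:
Mul(-339, Add(Mul(-2, -6), 43)) = Mul(-339, Add(12, 43)) = Mul(-339, 55) = -18645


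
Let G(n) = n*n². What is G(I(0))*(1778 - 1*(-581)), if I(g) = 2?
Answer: 18872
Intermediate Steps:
G(n) = n³
G(I(0))*(1778 - 1*(-581)) = 2³*(1778 - 1*(-581)) = 8*(1778 + 581) = 8*2359 = 18872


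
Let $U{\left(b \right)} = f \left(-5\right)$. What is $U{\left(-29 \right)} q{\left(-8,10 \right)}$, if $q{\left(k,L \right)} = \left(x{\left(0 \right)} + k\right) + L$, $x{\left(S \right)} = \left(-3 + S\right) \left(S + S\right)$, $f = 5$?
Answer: $-50$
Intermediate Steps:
$x{\left(S \right)} = 2 S \left(-3 + S\right)$ ($x{\left(S \right)} = \left(-3 + S\right) 2 S = 2 S \left(-3 + S\right)$)
$q{\left(k,L \right)} = L + k$ ($q{\left(k,L \right)} = \left(2 \cdot 0 \left(-3 + 0\right) + k\right) + L = \left(2 \cdot 0 \left(-3\right) + k\right) + L = \left(0 + k\right) + L = k + L = L + k$)
$U{\left(b \right)} = -25$ ($U{\left(b \right)} = 5 \left(-5\right) = -25$)
$U{\left(-29 \right)} q{\left(-8,10 \right)} = - 25 \left(10 - 8\right) = \left(-25\right) 2 = -50$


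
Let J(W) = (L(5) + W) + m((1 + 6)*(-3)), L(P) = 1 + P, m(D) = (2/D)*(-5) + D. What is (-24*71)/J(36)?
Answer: -35784/451 ≈ -79.344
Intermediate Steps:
m(D) = D - 10/D (m(D) = -10/D + D = D - 10/D)
J(W) = -305/21 + W (J(W) = ((1 + 5) + W) + ((1 + 6)*(-3) - 10*(-1/(3*(1 + 6)))) = (6 + W) + (7*(-3) - 10/(7*(-3))) = (6 + W) + (-21 - 10/(-21)) = (6 + W) + (-21 - 10*(-1/21)) = (6 + W) + (-21 + 10/21) = (6 + W) - 431/21 = -305/21 + W)
(-24*71)/J(36) = (-24*71)/(-305/21 + 36) = -1704/451/21 = -1704*21/451 = -35784/451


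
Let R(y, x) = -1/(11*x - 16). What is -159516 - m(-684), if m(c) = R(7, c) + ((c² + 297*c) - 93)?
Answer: -3197947741/7540 ≈ -4.2413e+5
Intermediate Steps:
R(y, x) = -1/(-16 + 11*x)
m(c) = -93 + c² - 1/(-16 + 11*c) + 297*c (m(c) = -1/(-16 + 11*c) + ((c² + 297*c) - 93) = -1/(-16 + 11*c) + (-93 + c² + 297*c) = -93 + c² - 1/(-16 + 11*c) + 297*c)
-159516 - m(-684) = -159516 - (-1 + (-16 + 11*(-684))*(-93 + (-684)² + 297*(-684)))/(-16 + 11*(-684)) = -159516 - (-1 + (-16 - 7524)*(-93 + 467856 - 203148))/(-16 - 7524) = -159516 - (-1 - 7540*264615)/(-7540) = -159516 - (-1)*(-1 - 1995197100)/7540 = -159516 - (-1)*(-1995197101)/7540 = -159516 - 1*1995197101/7540 = -159516 - 1995197101/7540 = -3197947741/7540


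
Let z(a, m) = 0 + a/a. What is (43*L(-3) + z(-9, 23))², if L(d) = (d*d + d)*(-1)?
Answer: 66049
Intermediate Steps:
L(d) = -d - d² (L(d) = (d² + d)*(-1) = (d + d²)*(-1) = -d - d²)
z(a, m) = 1 (z(a, m) = 0 + 1 = 1)
(43*L(-3) + z(-9, 23))² = (43*(-1*(-3)*(1 - 3)) + 1)² = (43*(-1*(-3)*(-2)) + 1)² = (43*(-6) + 1)² = (-258 + 1)² = (-257)² = 66049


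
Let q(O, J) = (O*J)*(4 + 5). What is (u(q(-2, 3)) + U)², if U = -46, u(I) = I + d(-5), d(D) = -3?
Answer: 10609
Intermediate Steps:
q(O, J) = 9*J*O (q(O, J) = (J*O)*9 = 9*J*O)
u(I) = -3 + I (u(I) = I - 3 = -3 + I)
(u(q(-2, 3)) + U)² = ((-3 + 9*3*(-2)) - 46)² = ((-3 - 54) - 46)² = (-57 - 46)² = (-103)² = 10609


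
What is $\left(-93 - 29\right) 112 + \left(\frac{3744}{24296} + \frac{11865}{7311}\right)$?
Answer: $- \frac{101116421365}{7401169} \approx -13662.0$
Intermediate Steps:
$\left(-93 - 29\right) 112 + \left(\frac{3744}{24296} + \frac{11865}{7311}\right) = \left(-122\right) 112 + \left(3744 \cdot \frac{1}{24296} + 11865 \cdot \frac{1}{7311}\right) = -13664 + \left(\frac{468}{3037} + \frac{3955}{2437}\right) = -13664 + \frac{13151851}{7401169} = - \frac{101116421365}{7401169}$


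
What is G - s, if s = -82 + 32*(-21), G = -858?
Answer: -104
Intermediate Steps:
s = -754 (s = -82 - 672 = -754)
G - s = -858 - 1*(-754) = -858 + 754 = -104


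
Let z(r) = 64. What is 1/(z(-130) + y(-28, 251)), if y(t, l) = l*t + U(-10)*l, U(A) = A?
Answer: -1/9474 ≈ -0.00010555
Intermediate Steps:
y(t, l) = -10*l + l*t (y(t, l) = l*t - 10*l = -10*l + l*t)
1/(z(-130) + y(-28, 251)) = 1/(64 + 251*(-10 - 28)) = 1/(64 + 251*(-38)) = 1/(64 - 9538) = 1/(-9474) = -1/9474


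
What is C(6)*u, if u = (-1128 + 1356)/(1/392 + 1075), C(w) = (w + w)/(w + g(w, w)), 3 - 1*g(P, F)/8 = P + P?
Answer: -3136/81323 ≈ -0.038562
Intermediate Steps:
g(P, F) = 24 - 16*P (g(P, F) = 24 - 8*(P + P) = 24 - 16*P)
C(w) = 2*w/(24 - 15*w) (C(w) = (w + w)/(w + (24 - 16*w)) = (2*w)/(24 - 15*w) = 2*w/(24 - 15*w))
u = 1568/7393 (u = 228/(1/392 + 1075) = 228/(421401/392) = 228*(392/421401) = 1568/7393 ≈ 0.21209)
C(6)*u = -2*6/(-24 + 15*6)*(1568/7393) = -2*6/(-24 + 90)*(1568/7393) = -2*6/66*(1568/7393) = -2*6*1/66*(1568/7393) = -2/11*1568/7393 = -3136/81323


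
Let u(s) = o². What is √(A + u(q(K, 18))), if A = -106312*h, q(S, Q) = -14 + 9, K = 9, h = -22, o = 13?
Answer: √2339033 ≈ 1529.4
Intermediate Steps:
q(S, Q) = -5
u(s) = 169 (u(s) = 13² = 169)
A = 2338864 (A = -106312*(-22) = 2338864)
√(A + u(q(K, 18))) = √(2338864 + 169) = √2339033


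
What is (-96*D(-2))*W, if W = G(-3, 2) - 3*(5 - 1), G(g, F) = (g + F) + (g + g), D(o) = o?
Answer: -3648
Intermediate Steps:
G(g, F) = F + 3*g (G(g, F) = (F + g) + 2*g = F + 3*g)
W = -19 (W = (2 + 3*(-3)) - 3*(5 - 1) = (2 - 9) - 3*4 = -7 - 12 = -19)
(-96*D(-2))*W = -96*(-2)*(-19) = 192*(-19) = -3648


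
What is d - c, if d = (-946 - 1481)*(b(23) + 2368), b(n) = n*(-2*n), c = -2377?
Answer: -3176993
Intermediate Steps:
b(n) = -2*n²
d = -3179370 (d = (-946 - 1481)*(-2*23² + 2368) = -2427*(-2*529 + 2368) = -2427*(-1058 + 2368) = -2427*1310 = -3179370)
d - c = -3179370 - 1*(-2377) = -3179370 + 2377 = -3176993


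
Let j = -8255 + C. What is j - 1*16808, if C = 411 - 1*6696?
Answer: -31348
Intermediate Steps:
C = -6285 (C = 411 - 6696 = -6285)
j = -14540 (j = -8255 - 6285 = -14540)
j - 1*16808 = -14540 - 1*16808 = -14540 - 16808 = -31348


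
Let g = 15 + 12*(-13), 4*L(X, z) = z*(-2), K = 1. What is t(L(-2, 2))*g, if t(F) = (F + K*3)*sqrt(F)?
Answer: -282*I ≈ -282.0*I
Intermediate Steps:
L(X, z) = -z/2 (L(X, z) = (z*(-2))/4 = (-2*z)/4 = -z/2)
t(F) = sqrt(F)*(3 + F) (t(F) = (F + 1*3)*sqrt(F) = (F + 3)*sqrt(F) = (3 + F)*sqrt(F) = sqrt(F)*(3 + F))
g = -141 (g = 15 - 156 = -141)
t(L(-2, 2))*g = (sqrt(-1/2*2)*(3 - 1/2*2))*(-141) = (sqrt(-1)*(3 - 1))*(-141) = (I*2)*(-141) = (2*I)*(-141) = -282*I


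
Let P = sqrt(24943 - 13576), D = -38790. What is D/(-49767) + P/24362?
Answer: 12930/16589 + 3*sqrt(1263)/24362 ≈ 0.78381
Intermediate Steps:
P = 3*sqrt(1263) (P = sqrt(11367) = 3*sqrt(1263) ≈ 106.62)
D/(-49767) + P/24362 = -38790/(-49767) + (3*sqrt(1263))/24362 = -38790*(-1/49767) + (3*sqrt(1263))*(1/24362) = 12930/16589 + 3*sqrt(1263)/24362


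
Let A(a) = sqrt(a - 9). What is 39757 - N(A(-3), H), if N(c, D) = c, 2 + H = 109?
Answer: 39757 - 2*I*sqrt(3) ≈ 39757.0 - 3.4641*I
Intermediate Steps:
H = 107 (H = -2 + 109 = 107)
A(a) = sqrt(-9 + a)
39757 - N(A(-3), H) = 39757 - sqrt(-9 - 3) = 39757 - sqrt(-12) = 39757 - 2*I*sqrt(3)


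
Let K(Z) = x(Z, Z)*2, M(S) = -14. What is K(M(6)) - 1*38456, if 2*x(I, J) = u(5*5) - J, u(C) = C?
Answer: -38417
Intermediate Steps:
x(I, J) = 25/2 - J/2 (x(I, J) = (5*5 - J)/2 = (25 - J)/2 = 25/2 - J/2)
K(Z) = 25 - Z (K(Z) = (25/2 - Z/2)*2 = 25 - Z)
K(M(6)) - 1*38456 = (25 - 1*(-14)) - 1*38456 = (25 + 14) - 38456 = 39 - 38456 = -38417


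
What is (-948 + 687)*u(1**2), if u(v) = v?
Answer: -261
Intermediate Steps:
(-948 + 687)*u(1**2) = (-948 + 687)*1**2 = -261*1 = -261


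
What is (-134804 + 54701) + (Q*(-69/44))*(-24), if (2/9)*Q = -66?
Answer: -91281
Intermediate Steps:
Q = -297 (Q = (9/2)*(-66) = -297)
(-134804 + 54701) + (Q*(-69/44))*(-24) = (-134804 + 54701) - (-20493)/44*(-24) = -80103 - (-20493)/44*(-24) = -80103 - 297*(-69/44)*(-24) = -80103 + (1863/4)*(-24) = -80103 - 11178 = -91281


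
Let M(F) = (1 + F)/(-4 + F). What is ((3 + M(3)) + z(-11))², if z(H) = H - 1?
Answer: 169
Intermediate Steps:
z(H) = -1 + H
M(F) = (1 + F)/(-4 + F)
((3 + M(3)) + z(-11))² = ((3 + (1 + 3)/(-4 + 3)) + (-1 - 11))² = ((3 + 4/(-1)) - 12)² = ((3 - 1*4) - 12)² = ((3 - 4) - 12)² = (-1 - 12)² = (-13)² = 169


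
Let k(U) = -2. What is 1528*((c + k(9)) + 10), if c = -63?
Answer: -84040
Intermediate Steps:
1528*((c + k(9)) + 10) = 1528*((-63 - 2) + 10) = 1528*(-65 + 10) = 1528*(-55) = -84040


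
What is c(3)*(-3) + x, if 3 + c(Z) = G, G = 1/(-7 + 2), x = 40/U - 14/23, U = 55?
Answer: 12294/1265 ≈ 9.7186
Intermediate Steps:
x = 30/253 (x = 40/55 - 14/23 = 40*(1/55) - 14*1/23 = 8/11 - 14/23 = 30/253 ≈ 0.11858)
G = -⅕ (G = 1/(-5) = -⅕ ≈ -0.20000)
c(Z) = -16/5 (c(Z) = -3 - ⅕ = -16/5)
c(3)*(-3) + x = -16/5*(-3) + 30/253 = 48/5 + 30/253 = 12294/1265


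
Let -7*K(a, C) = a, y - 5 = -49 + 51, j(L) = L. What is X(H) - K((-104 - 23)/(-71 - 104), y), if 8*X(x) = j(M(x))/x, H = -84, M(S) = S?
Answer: 2241/9800 ≈ 0.22867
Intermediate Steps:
X(x) = 1/8 (X(x) = (x/x)/8 = (1/8)*1 = 1/8)
y = 7 (y = 5 + (-49 + 51) = 5 + 2 = 7)
K(a, C) = -a/7
X(H) - K((-104 - 23)/(-71 - 104), y) = 1/8 - (-1)*(-104 - 23)/(-71 - 104)/7 = 1/8 - (-1)*(-127/(-175))/7 = 1/8 - (-1)*(-127*(-1/175))/7 = 1/8 - (-1)*127/(7*175) = 1/8 - 1*(-127/1225) = 1/8 + 127/1225 = 2241/9800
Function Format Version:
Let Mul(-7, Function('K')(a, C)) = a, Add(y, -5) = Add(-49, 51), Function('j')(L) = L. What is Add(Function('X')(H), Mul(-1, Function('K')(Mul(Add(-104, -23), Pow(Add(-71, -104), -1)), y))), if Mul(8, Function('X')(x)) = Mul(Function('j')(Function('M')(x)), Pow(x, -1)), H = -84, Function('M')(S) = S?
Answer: Rational(2241, 9800) ≈ 0.22867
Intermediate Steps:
Function('X')(x) = Rational(1, 8) (Function('X')(x) = Mul(Rational(1, 8), Mul(x, Pow(x, -1))) = Mul(Rational(1, 8), 1) = Rational(1, 8))
y = 7 (y = Add(5, Add(-49, 51)) = Add(5, 2) = 7)
Function('K')(a, C) = Mul(Rational(-1, 7), a)
Add(Function('X')(H), Mul(-1, Function('K')(Mul(Add(-104, -23), Pow(Add(-71, -104), -1)), y))) = Add(Rational(1, 8), Mul(-1, Mul(Rational(-1, 7), Mul(Add(-104, -23), Pow(Add(-71, -104), -1))))) = Add(Rational(1, 8), Mul(-1, Mul(Rational(-1, 7), Mul(-127, Pow(-175, -1))))) = Add(Rational(1, 8), Mul(-1, Mul(Rational(-1, 7), Mul(-127, Rational(-1, 175))))) = Add(Rational(1, 8), Mul(-1, Mul(Rational(-1, 7), Rational(127, 175)))) = Add(Rational(1, 8), Mul(-1, Rational(-127, 1225))) = Add(Rational(1, 8), Rational(127, 1225)) = Rational(2241, 9800)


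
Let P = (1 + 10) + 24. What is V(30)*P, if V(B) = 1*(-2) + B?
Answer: 980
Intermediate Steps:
V(B) = -2 + B
P = 35 (P = 11 + 24 = 35)
V(30)*P = (-2 + 30)*35 = 28*35 = 980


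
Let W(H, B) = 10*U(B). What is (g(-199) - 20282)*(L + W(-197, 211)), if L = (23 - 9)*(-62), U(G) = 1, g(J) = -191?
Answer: 17565834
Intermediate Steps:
W(H, B) = 10 (W(H, B) = 10*1 = 10)
L = -868 (L = 14*(-62) = -868)
(g(-199) - 20282)*(L + W(-197, 211)) = (-191 - 20282)*(-868 + 10) = -20473*(-858) = 17565834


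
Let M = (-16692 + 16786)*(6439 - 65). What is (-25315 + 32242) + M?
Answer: 606083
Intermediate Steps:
M = 599156 (M = 94*6374 = 599156)
(-25315 + 32242) + M = (-25315 + 32242) + 599156 = 6927 + 599156 = 606083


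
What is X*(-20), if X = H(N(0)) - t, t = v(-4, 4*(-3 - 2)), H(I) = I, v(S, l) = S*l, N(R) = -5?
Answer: 1700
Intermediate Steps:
t = 80 (t = -16*(-3 - 2) = -16*(-5) = -4*(-20) = 80)
X = -85 (X = -5 - 1*80 = -5 - 80 = -85)
X*(-20) = -85*(-20) = 1700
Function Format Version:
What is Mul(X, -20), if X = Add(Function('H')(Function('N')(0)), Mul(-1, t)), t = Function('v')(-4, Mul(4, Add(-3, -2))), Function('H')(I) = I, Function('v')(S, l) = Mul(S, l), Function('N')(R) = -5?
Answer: 1700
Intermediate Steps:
t = 80 (t = Mul(-4, Mul(4, Add(-3, -2))) = Mul(-4, Mul(4, -5)) = Mul(-4, -20) = 80)
X = -85 (X = Add(-5, Mul(-1, 80)) = Add(-5, -80) = -85)
Mul(X, -20) = Mul(-85, -20) = 1700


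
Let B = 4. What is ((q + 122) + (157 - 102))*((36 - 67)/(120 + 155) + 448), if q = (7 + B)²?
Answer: 36704362/275 ≈ 1.3347e+5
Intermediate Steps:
q = 121 (q = (7 + 4)² = 11² = 121)
((q + 122) + (157 - 102))*((36 - 67)/(120 + 155) + 448) = ((121 + 122) + (157 - 102))*((36 - 67)/(120 + 155) + 448) = (243 + 55)*(-31/275 + 448) = 298*(-31*1/275 + 448) = 298*(-31/275 + 448) = 298*(123169/275) = 36704362/275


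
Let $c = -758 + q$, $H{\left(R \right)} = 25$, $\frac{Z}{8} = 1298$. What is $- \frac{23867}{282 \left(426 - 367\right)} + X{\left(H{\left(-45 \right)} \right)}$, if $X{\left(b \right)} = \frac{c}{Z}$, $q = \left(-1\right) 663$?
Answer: $- \frac{2300657}{1464144} \approx -1.5713$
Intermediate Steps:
$Z = 10384$ ($Z = 8 \cdot 1298 = 10384$)
$q = -663$
$c = -1421$ ($c = -758 - 663 = -1421$)
$X{\left(b \right)} = - \frac{1421}{10384}$
$- \frac{23867}{282 \left(426 - 367\right)} + X{\left(H{\left(-45 \right)} \right)} = - \frac{23867}{282 \left(426 - 367\right)} - \frac{1421}{10384} = - \frac{23867}{282 \cdot 59} - \frac{1421}{10384} = - \frac{23867}{16638} - \frac{1421}{10384} = - \frac{2300657}{1464144}$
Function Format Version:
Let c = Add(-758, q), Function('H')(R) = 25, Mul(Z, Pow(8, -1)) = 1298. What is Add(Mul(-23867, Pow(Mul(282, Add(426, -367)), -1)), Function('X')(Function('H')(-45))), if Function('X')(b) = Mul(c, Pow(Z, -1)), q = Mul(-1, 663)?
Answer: Rational(-2300657, 1464144) ≈ -1.5713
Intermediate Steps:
Z = 10384 (Z = Mul(8, 1298) = 10384)
q = -663
c = -1421 (c = Add(-758, -663) = -1421)
Function('X')(b) = Rational(-1421, 10384) (Function('X')(b) = Mul(-1421, Pow(10384, -1)) = Mul(-1421, Rational(1, 10384)) = Rational(-1421, 10384))
Add(Mul(-23867, Pow(Mul(282, Add(426, -367)), -1)), Function('X')(Function('H')(-45))) = Add(Mul(-23867, Pow(Mul(282, Add(426, -367)), -1)), Rational(-1421, 10384)) = Add(Mul(-23867, Pow(Mul(282, 59), -1)), Rational(-1421, 10384)) = Add(Mul(-23867, Pow(16638, -1)), Rational(-1421, 10384)) = Add(Mul(-23867, Rational(1, 16638)), Rational(-1421, 10384)) = Add(Rational(-23867, 16638), Rational(-1421, 10384)) = Rational(-2300657, 1464144)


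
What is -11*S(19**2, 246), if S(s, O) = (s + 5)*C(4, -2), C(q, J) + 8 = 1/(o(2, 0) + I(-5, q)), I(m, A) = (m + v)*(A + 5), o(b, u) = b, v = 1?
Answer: 549549/17 ≈ 32326.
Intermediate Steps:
I(m, A) = (1 + m)*(5 + A) (I(m, A) = (m + 1)*(A + 5) = (1 + m)*(5 + A))
C(q, J) = -8 + 1/(-18 - 4*q) (C(q, J) = -8 + 1/(2 + (5 + q + 5*(-5) + q*(-5))) = -8 + 1/(2 + (5 + q - 25 - 5*q)) = -8 + 1/(2 + (-20 - 4*q)) = -8 + 1/(-18 - 4*q))
S(s, O) = -1365/34 - 273*s/34 (S(s, O) = (s + 5)*((145 + 32*4)/(2*(-9 - 2*4))) = (5 + s)*((145 + 128)/(2*(-9 - 8))) = (5 + s)*((1/2)*273/(-17)) = (5 + s)*((1/2)*(-1/17)*273) = (5 + s)*(-273/34) = -1365/34 - 273*s/34)
-11*S(19**2, 246) = -11*(-1365/34 - 273/34*19**2) = -11*(-1365/34 - 273/34*361) = -11*(-1365/34 - 98553/34) = -11*(-49959/17) = 549549/17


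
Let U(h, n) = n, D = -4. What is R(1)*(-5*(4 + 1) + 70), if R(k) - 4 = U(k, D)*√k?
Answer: 0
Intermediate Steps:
R(k) = 4 - 4*√k
R(1)*(-5*(4 + 1) + 70) = (4 - 4*√1)*(-5*(4 + 1) + 70) = (4 - 4*1)*(-5*5 + 70) = (4 - 4)*(-25 + 70) = 0*45 = 0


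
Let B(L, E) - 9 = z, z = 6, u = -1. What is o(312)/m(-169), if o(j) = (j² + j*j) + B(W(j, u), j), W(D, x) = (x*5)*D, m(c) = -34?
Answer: -194703/34 ≈ -5726.6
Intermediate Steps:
W(D, x) = 5*D*x (W(D, x) = (5*x)*D = 5*D*x)
B(L, E) = 15 (B(L, E) = 9 + 6 = 15)
o(j) = 15 + 2*j² (o(j) = (j² + j*j) + 15 = (j² + j²) + 15 = 2*j² + 15 = 15 + 2*j²)
o(312)/m(-169) = (15 + 2*312²)/(-34) = (15 + 2*97344)*(-1/34) = (15 + 194688)*(-1/34) = 194703*(-1/34) = -194703/34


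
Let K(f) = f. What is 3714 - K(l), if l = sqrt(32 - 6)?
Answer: 3714 - sqrt(26) ≈ 3708.9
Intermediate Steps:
l = sqrt(26) ≈ 5.0990
3714 - K(l) = 3714 - sqrt(26)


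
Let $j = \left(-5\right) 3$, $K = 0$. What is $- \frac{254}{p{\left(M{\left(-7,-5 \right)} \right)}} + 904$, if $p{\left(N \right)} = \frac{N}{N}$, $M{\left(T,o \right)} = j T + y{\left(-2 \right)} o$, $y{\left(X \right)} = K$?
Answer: $650$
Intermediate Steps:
$y{\left(X \right)} = 0$
$j = -15$
$M{\left(T,o \right)} = - 15 T$ ($M{\left(T,o \right)} = - 15 T + 0 o = - 15 T + 0 = - 15 T$)
$p{\left(N \right)} = 1$
$- \frac{254}{p{\left(M{\left(-7,-5 \right)} \right)}} + 904 = - \frac{254}{1} + 904 = \left(-254\right) 1 + 904 = -254 + 904 = 650$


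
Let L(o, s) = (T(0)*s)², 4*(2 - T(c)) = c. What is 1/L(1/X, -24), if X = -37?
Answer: 1/2304 ≈ 0.00043403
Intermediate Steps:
T(c) = 2 - c/4
L(o, s) = 4*s² (L(o, s) = ((2 - ¼*0)*s)² = ((2 + 0)*s)² = (2*s)² = 4*s²)
1/L(1/X, -24) = 1/(4*(-24)²) = 1/(4*576) = 1/2304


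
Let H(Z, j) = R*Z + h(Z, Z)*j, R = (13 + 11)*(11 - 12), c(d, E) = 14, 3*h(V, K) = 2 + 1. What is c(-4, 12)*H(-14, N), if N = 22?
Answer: 5012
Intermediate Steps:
h(V, K) = 1 (h(V, K) = (2 + 1)/3 = (⅓)*3 = 1)
R = -24 (R = 24*(-1) = -24)
H(Z, j) = j - 24*Z (H(Z, j) = -24*Z + 1*j = -24*Z + j = j - 24*Z)
c(-4, 12)*H(-14, N) = 14*(22 - 24*(-14)) = 14*(22 + 336) = 14*358 = 5012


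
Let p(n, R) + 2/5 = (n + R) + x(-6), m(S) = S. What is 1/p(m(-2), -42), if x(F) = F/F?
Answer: -5/217 ≈ -0.023041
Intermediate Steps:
x(F) = 1
p(n, R) = ⅗ + R + n (p(n, R) = -⅖ + ((n + R) + 1) = -⅖ + ((R + n) + 1) = -⅖ + (1 + R + n) = ⅗ + R + n)
1/p(m(-2), -42) = 1/(⅗ - 42 - 2) = 1/(-217/5) = -5/217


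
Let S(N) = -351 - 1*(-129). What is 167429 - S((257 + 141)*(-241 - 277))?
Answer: 167651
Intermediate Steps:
S(N) = -222 (S(N) = -351 + 129 = -222)
167429 - S((257 + 141)*(-241 - 277)) = 167429 - 1*(-222) = 167429 + 222 = 167651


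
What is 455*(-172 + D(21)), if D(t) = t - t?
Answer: -78260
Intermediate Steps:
D(t) = 0
455*(-172 + D(21)) = 455*(-172 + 0) = 455*(-172) = -78260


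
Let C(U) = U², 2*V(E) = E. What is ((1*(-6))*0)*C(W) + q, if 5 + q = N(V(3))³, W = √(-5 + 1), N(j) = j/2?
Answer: -293/64 ≈ -4.5781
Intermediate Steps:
V(E) = E/2
N(j) = j/2 (N(j) = j*(½) = j/2)
W = 2*I (W = √(-4) = 2*I ≈ 2.0*I)
q = -293/64 (q = -5 + (((½)*3)/2)³ = -5 + ((½)*(3/2))³ = -5 + (¾)³ = -5 + 27/64 = -293/64 ≈ -4.5781)
((1*(-6))*0)*C(W) + q = ((1*(-6))*0)*(2*I)² - 293/64 = -6*0*(-4) - 293/64 = 0*(-4) - 293/64 = 0 - 293/64 = -293/64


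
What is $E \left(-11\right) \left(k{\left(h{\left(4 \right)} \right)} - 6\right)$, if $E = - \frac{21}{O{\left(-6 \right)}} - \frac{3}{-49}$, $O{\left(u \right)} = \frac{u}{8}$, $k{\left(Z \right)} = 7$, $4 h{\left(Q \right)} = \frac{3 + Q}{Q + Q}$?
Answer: $- \frac{15125}{49} \approx -308.67$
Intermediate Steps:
$h{\left(Q \right)} = \frac{3 + Q}{8 Q}$ ($h{\left(Q \right)} = \frac{\left(3 + Q\right) \frac{1}{Q + Q}}{4} = \frac{\left(3 + Q\right) \frac{1}{2 Q}}{4} = \frac{\frac{1}{2} \frac{1}{Q} \left(3 + Q\right)}{4} = \frac{3 + Q}{8 Q}$)
$O{\left(u \right)} = \frac{u}{8}$ ($O{\left(u \right)} = u \frac{1}{8} = \frac{u}{8}$)
$E = \frac{1375}{49}$ ($E = - \frac{21}{\frac{1}{8} \left(-6\right)} - \frac{3}{-49} = - \frac{21}{- \frac{3}{4}} - - \frac{3}{49} = \left(-21\right) \left(- \frac{4}{3}\right) + \frac{3}{49} = 28 + \frac{3}{49} = \frac{1375}{49} \approx 28.061$)
$E \left(-11\right) \left(k{\left(h{\left(4 \right)} \right)} - 6\right) = \frac{1375}{49} \left(-11\right) \left(7 - 6\right) = - \frac{15125 \left(7 - 6\right)}{49} = \left(- \frac{15125}{49}\right) 1 = - \frac{15125}{49}$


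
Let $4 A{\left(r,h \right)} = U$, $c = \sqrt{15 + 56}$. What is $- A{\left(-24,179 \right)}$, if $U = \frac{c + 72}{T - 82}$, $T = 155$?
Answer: $- \frac{18}{73} - \frac{\sqrt{71}}{292} \approx -0.27543$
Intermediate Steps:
$c = \sqrt{71} \approx 8.4261$
$U = \frac{72}{73} + \frac{\sqrt{71}}{73}$ ($U = \frac{\sqrt{71} + 72}{155 - 82} = \frac{72 + \sqrt{71}}{73} = \left(72 + \sqrt{71}\right) \frac{1}{73} = \frac{72}{73} + \frac{\sqrt{71}}{73} \approx 1.1017$)
$A{\left(r,h \right)} = \frac{18}{73} + \frac{\sqrt{71}}{292}$ ($A{\left(r,h \right)} = \frac{\frac{72}{73} + \frac{\sqrt{71}}{73}}{4} = \frac{18}{73} + \frac{\sqrt{71}}{292}$)
$- A{\left(-24,179 \right)} = - (\frac{18}{73} + \frac{\sqrt{71}}{292}) = - \frac{18}{73} - \frac{\sqrt{71}}{292}$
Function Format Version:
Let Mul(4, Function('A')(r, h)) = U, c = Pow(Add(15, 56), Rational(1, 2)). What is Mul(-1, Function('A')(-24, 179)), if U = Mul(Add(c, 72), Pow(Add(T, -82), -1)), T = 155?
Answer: Add(Rational(-18, 73), Mul(Rational(-1, 292), Pow(71, Rational(1, 2)))) ≈ -0.27543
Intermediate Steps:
c = Pow(71, Rational(1, 2)) ≈ 8.4261
U = Add(Rational(72, 73), Mul(Rational(1, 73), Pow(71, Rational(1, 2)))) (U = Mul(Add(Pow(71, Rational(1, 2)), 72), Pow(Add(155, -82), -1)) = Mul(Add(72, Pow(71, Rational(1, 2))), Pow(73, -1)) = Mul(Add(72, Pow(71, Rational(1, 2))), Rational(1, 73)) = Add(Rational(72, 73), Mul(Rational(1, 73), Pow(71, Rational(1, 2)))) ≈ 1.1017)
Function('A')(r, h) = Add(Rational(18, 73), Mul(Rational(1, 292), Pow(71, Rational(1, 2)))) (Function('A')(r, h) = Mul(Rational(1, 4), Add(Rational(72, 73), Mul(Rational(1, 73), Pow(71, Rational(1, 2))))) = Add(Rational(18, 73), Mul(Rational(1, 292), Pow(71, Rational(1, 2)))))
Mul(-1, Function('A')(-24, 179)) = Mul(-1, Add(Rational(18, 73), Mul(Rational(1, 292), Pow(71, Rational(1, 2))))) = Add(Rational(-18, 73), Mul(Rational(-1, 292), Pow(71, Rational(1, 2))))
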